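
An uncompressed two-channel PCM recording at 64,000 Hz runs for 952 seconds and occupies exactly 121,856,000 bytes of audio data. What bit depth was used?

Bytes per sample = 121,856,000 / (64,000 × 952 × 2) = 121,856,000 / 121,856,000 = 1.
Bit depth = 1 × 8 = 8 bits.

8 bits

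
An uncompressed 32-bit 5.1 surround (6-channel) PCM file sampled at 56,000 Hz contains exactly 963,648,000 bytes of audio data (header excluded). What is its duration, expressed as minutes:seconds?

11:57

Byte rate = 56,000 × 4 × 6 = 1,344,000 bytes/s.
Duration = 963,648,000 / 1,344,000 = 717 s.
717 s = 11:57.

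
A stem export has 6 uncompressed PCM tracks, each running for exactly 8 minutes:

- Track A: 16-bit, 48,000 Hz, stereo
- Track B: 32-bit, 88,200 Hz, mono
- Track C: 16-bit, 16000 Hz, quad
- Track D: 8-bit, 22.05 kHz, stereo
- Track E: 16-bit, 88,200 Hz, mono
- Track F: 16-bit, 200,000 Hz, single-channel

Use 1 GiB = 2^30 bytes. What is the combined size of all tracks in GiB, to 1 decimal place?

exactly 8 minutes = 480 s.
Track A: 48,000 × 480 × 2 × 2 = 92,160,000 bytes.
Track B: 88,200 × 480 × 4 × 1 = 169,344,000 bytes.
Track C: 16,000 × 480 × 2 × 4 = 61,440,000 bytes.
Track D: 22,050 × 480 × 1 × 2 = 21,168,000 bytes.
Track E: 88,200 × 480 × 2 × 1 = 84,672,000 bytes.
Track F: 200,000 × 480 × 2 × 1 = 192,000,000 bytes.
Total = 620,784,000 bytes = 0.6 GiB.

0.6 GiB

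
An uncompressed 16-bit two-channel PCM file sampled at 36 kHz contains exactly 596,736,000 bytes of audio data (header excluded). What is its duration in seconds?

Byte rate = 36,000 × 2 × 2 = 144,000 bytes/s.
Duration = 596,736,000 / 144,000 = 4,144 s.

4,144 seconds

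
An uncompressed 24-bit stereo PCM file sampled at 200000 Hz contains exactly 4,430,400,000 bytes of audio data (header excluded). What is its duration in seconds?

Byte rate = 200,000 × 3 × 2 = 1,200,000 bytes/s.
Duration = 4,430,400,000 / 1,200,000 = 3,692 s.

3,692 seconds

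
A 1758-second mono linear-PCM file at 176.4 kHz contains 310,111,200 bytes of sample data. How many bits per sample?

8 bits

Bytes per sample = 310,111,200 / (176,400 × 1,758 × 1) = 310,111,200 / 310,111,200 = 1.
Bit depth = 1 × 8 = 8 bits.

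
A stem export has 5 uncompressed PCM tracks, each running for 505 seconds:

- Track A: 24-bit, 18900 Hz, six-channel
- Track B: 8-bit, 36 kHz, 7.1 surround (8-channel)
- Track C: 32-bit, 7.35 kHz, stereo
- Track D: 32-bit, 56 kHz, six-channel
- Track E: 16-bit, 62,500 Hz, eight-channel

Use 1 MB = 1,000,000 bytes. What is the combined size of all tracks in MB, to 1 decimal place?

Track A: 18,900 × 505 × 3 × 6 = 171,801,000 bytes.
Track B: 36,000 × 505 × 1 × 8 = 145,440,000 bytes.
Track C: 7,350 × 505 × 4 × 2 = 29,694,000 bytes.
Track D: 56,000 × 505 × 4 × 6 = 678,720,000 bytes.
Track E: 62,500 × 505 × 2 × 8 = 505,000,000 bytes.
Total = 1,530,655,000 bytes = 1530.7 MB.

1530.7 MB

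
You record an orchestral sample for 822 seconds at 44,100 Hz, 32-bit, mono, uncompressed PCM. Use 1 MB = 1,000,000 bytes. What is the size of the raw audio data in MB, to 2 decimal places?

Bytes = 44,100 samples/s × 822 s × 4 bytes/sample × 1 ch = 145,000,800 bytes.
145,000,800 / 1,000,000 = 145.00 MB.

145.00 MB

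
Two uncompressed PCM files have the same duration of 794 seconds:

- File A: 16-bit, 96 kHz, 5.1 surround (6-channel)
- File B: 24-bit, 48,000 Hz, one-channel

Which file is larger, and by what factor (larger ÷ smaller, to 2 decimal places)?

File A: 96,000 × 2 × 6 = 1,152,000 bytes/s.
File B: 48,000 × 3 × 1 = 144,000 bytes/s.
File A is larger; ratio = 914,688,000 / 114,336,000 = 8.00.

File A, by a factor of 8.00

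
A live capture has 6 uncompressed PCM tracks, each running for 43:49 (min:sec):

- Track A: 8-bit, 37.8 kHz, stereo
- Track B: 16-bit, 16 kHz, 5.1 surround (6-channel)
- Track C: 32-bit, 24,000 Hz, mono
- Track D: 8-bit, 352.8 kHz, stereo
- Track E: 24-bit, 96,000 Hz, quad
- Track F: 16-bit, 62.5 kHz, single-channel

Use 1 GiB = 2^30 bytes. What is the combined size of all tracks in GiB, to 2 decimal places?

5.74 GiB

43:49 (min:sec) = 2,629 s.
Track A: 37,800 × 2,629 × 1 × 2 = 198,752,400 bytes.
Track B: 16,000 × 2,629 × 2 × 6 = 504,768,000 bytes.
Track C: 24,000 × 2,629 × 4 × 1 = 252,384,000 bytes.
Track D: 352,800 × 2,629 × 1 × 2 = 1,855,022,400 bytes.
Track E: 96,000 × 2,629 × 3 × 4 = 3,028,608,000 bytes.
Track F: 62,500 × 2,629 × 2 × 1 = 328,625,000 bytes.
Total = 6,168,159,800 bytes = 5.74 GiB.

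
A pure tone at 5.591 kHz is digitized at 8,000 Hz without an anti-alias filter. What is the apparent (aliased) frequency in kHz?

Nyquist = 8,000/2 = 4,000 Hz; 5,591 Hz exceeds it.
Alias = |5,591 − 1×8,000| = |5,591 − 8,000| = 2,409 Hz = 2.409 kHz.

2.409 kHz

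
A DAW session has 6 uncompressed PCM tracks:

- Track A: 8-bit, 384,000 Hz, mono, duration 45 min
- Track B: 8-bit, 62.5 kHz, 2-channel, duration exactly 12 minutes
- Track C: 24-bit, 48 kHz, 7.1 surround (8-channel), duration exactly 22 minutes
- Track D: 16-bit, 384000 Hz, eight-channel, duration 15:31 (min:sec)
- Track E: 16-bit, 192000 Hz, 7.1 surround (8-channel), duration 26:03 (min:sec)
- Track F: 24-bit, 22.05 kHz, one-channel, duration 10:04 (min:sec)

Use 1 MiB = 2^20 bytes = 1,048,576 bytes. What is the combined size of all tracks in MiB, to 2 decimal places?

Track A: 45 min = 2,700 s; 384,000 × 2,700 × 1 × 1 = 1,036,800,000 bytes.
Track B: exactly 12 minutes = 720 s; 62,500 × 720 × 1 × 2 = 90,000,000 bytes.
Track C: exactly 22 minutes = 1,320 s; 48,000 × 1,320 × 3 × 8 = 1,520,640,000 bytes.
Track D: 15:31 (min:sec) = 931 s; 384,000 × 931 × 2 × 8 = 5,720,064,000 bytes.
Track E: 26:03 (min:sec) = 1,563 s; 192,000 × 1,563 × 2 × 8 = 4,801,536,000 bytes.
Track F: 10:04 (min:sec) = 604 s; 22,050 × 604 × 3 × 1 = 39,954,600 bytes.
Total = 13,208,994,600 bytes = 12597.08 MiB.

12597.08 MiB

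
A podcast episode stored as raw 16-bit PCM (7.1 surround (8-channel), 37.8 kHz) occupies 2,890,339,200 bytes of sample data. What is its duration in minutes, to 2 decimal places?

Byte rate = 37,800 × 2 × 8 = 604,800 bytes/s.
Duration = 2,890,339,200 / 604,800 = 4,779 s.
4,779 s / 60 = 79.65 minutes.

79.65 minutes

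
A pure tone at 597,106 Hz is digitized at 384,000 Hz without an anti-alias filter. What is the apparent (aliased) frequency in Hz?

Nyquist = 384,000/2 = 192,000 Hz; 597,106 Hz exceeds it.
Alias = |597,106 − 2×384,000| = |597,106 − 768,000| = 170,894 Hz.

170,894 Hz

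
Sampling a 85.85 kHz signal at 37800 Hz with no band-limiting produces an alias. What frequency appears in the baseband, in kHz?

10.25 kHz

Nyquist = 37,800/2 = 18,900 Hz; 85,850 Hz exceeds it.
Alias = |85,850 − 2×37,800| = |85,850 − 75,600| = 10,250 Hz = 10.25 kHz.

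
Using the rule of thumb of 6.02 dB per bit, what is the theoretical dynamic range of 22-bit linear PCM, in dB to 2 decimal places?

132.44 dB

22 × 6.02 = 132.44 dB.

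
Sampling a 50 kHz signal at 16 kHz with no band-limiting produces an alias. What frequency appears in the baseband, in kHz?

2 kHz

Nyquist = 16,000/2 = 8,000 Hz; 50,000 Hz exceeds it.
Alias = |50,000 − 3×16,000| = |50,000 − 48,000| = 2,000 Hz = 2 kHz.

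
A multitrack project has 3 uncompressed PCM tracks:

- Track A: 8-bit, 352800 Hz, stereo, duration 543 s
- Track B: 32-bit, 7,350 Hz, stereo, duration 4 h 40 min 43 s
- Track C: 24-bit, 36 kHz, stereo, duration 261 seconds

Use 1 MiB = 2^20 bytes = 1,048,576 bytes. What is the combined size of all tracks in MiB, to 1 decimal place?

1363.6 MiB

Track A: 352,800 × 543 × 1 × 2 = 383,140,800 bytes.
Track B: 4 h 40 min 43 s = 16,843 s; 7,350 × 16,843 × 4 × 2 = 990,368,400 bytes.
Track C: 36,000 × 261 × 3 × 2 = 56,376,000 bytes.
Total = 1,429,885,200 bytes = 1363.6 MiB.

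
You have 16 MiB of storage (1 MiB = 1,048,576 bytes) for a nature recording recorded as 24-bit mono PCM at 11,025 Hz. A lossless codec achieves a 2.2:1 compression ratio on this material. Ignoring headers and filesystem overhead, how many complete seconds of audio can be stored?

Uncompressed byte rate = 11,025 × 3 × 1 = 33,075 bytes/s.
After 2.2:1 compression, effective rate ≈ 15034.09 bytes/s.
Capacity = 16 × 1,048,576 = 16,777,216 bytes.
16,777,216 / effective rate ≈ 1115.94 s → 1,115 seconds.

1,115 seconds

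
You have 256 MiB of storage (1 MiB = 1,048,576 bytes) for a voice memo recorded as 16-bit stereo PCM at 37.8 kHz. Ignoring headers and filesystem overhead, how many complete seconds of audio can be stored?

Uncompressed byte rate = 37,800 × 2 × 2 = 151,200 bytes/s.
Capacity = 256 × 1,048,576 = 268,435,456 bytes.
268,435,456 / 151,200 ≈ 1775.37 s → 1,775 seconds.

1,775 seconds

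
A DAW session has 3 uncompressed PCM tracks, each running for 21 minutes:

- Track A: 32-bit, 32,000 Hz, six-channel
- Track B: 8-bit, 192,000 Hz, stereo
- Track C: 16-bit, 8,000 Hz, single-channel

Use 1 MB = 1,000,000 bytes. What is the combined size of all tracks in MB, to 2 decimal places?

21 minutes = 1,260 s.
Track A: 32,000 × 1,260 × 4 × 6 = 967,680,000 bytes.
Track B: 192,000 × 1,260 × 1 × 2 = 483,840,000 bytes.
Track C: 8,000 × 1,260 × 2 × 1 = 20,160,000 bytes.
Total = 1,471,680,000 bytes = 1471.68 MB.

1471.68 MB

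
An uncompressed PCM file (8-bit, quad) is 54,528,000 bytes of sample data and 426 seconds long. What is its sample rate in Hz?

Bytes = sample_rate × seconds × bytes_per_sample × channels.
sample_rate = 54,528,000 / (426 × 1 × 4) = 54,528,000 / 1,704 = 32,000 Hz.

32,000 Hz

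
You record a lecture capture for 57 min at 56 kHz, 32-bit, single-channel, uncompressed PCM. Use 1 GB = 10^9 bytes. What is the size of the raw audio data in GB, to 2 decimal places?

0.77 GB

Duration = 57 min = 3,420 s.
Bytes = 56,000 samples/s × 3,420 s × 4 bytes/sample × 1 ch = 766,080,000 bytes.
766,080,000 / 1,000,000,000 = 0.77 GB.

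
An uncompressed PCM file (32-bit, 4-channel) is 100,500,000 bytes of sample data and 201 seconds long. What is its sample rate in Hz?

Bytes = sample_rate × seconds × bytes_per_sample × channels.
sample_rate = 100,500,000 / (201 × 4 × 4) = 100,500,000 / 3,216 = 31,250 Hz.

31,250 Hz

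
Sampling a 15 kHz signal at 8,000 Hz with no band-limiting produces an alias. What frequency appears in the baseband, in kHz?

Nyquist = 8,000/2 = 4,000 Hz; 15,000 Hz exceeds it.
Alias = |15,000 − 2×8,000| = |15,000 − 16,000| = 1,000 Hz = 1 kHz.

1 kHz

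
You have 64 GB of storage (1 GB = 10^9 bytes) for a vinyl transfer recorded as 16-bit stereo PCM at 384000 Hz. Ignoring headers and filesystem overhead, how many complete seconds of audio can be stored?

41,666 seconds

Uncompressed byte rate = 384,000 × 2 × 2 = 1,536,000 bytes/s.
Capacity = 64 × 1,000,000,000 = 64,000,000,000 bytes.
64,000,000,000 / 1,536,000 ≈ 41666.67 s → 41,666 seconds.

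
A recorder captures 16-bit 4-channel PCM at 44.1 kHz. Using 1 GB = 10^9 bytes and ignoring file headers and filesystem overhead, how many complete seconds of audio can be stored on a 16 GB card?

45,351 seconds

Uncompressed byte rate = 44,100 × 2 × 4 = 352,800 bytes/s.
Capacity = 16 × 1,000,000,000 = 16,000,000,000 bytes.
16,000,000,000 / 352,800 ≈ 45351.47 s → 45,351 seconds.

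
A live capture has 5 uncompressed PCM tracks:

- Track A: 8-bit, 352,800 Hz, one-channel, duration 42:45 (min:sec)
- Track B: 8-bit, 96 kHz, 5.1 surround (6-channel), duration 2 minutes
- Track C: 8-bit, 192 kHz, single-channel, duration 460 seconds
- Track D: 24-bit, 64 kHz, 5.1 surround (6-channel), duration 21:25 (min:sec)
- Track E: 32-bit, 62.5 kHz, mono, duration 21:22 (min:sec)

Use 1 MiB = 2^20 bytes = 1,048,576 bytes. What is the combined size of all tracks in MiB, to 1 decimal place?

Track A: 42:45 (min:sec) = 2,565 s; 352,800 × 2,565 × 1 × 1 = 904,932,000 bytes.
Track B: 2 minutes = 120 s; 96,000 × 120 × 1 × 6 = 69,120,000 bytes.
Track C: 192,000 × 460 × 1 × 1 = 88,320,000 bytes.
Track D: 21:25 (min:sec) = 1,285 s; 64,000 × 1,285 × 3 × 6 = 1,480,320,000 bytes.
Track E: 21:22 (min:sec) = 1,282 s; 62,500 × 1,282 × 4 × 1 = 320,500,000 bytes.
Total = 2,863,192,000 bytes = 2730.6 MiB.

2730.6 MiB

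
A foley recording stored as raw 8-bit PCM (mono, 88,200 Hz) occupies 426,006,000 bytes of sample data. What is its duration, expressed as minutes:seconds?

80:30

Byte rate = 88,200 × 1 × 1 = 88,200 bytes/s.
Duration = 426,006,000 / 88,200 = 4,830 s.
4,830 s = 80:30.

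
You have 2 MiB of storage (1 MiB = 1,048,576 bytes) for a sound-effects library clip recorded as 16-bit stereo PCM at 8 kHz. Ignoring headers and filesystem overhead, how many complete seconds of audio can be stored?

Uncompressed byte rate = 8,000 × 2 × 2 = 32,000 bytes/s.
Capacity = 2 × 1,048,576 = 2,097,152 bytes.
2,097,152 / 32,000 ≈ 65.54 s → 65 seconds.

65 seconds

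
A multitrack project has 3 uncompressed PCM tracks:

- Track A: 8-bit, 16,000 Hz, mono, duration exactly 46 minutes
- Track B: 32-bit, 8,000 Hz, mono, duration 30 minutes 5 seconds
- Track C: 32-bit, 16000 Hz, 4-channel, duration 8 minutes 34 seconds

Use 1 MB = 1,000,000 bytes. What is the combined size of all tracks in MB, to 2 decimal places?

Track A: exactly 46 minutes = 2,760 s; 16,000 × 2,760 × 1 × 1 = 44,160,000 bytes.
Track B: 30 minutes 5 seconds = 1,805 s; 8,000 × 1,805 × 4 × 1 = 57,760,000 bytes.
Track C: 8 minutes 34 seconds = 514 s; 16,000 × 514 × 4 × 4 = 131,584,000 bytes.
Total = 233,504,000 bytes = 233.50 MB.

233.50 MB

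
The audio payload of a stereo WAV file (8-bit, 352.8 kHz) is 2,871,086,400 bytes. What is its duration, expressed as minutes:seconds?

67:49

Byte rate = 352,800 × 1 × 2 = 705,600 bytes/s.
Duration = 2,871,086,400 / 705,600 = 4,069 s.
4,069 s = 67:49.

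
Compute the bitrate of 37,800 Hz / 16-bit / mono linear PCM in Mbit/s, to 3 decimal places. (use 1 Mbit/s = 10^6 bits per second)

0.605 Mbit/s

Bit rate = 37,800 × 16 × 1 = 604,800 bits/s.
= 0.605 Mbit/s.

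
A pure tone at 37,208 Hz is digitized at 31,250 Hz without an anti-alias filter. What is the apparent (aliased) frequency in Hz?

Nyquist = 31,250/2 = 15,625 Hz; 37,208 Hz exceeds it.
Alias = |37,208 − 1×31,250| = |37,208 − 31,250| = 5,958 Hz.

5,958 Hz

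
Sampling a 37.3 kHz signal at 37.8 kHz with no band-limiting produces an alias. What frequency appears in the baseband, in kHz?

0.5 kHz

Nyquist = 37,800/2 = 18,900 Hz; 37,300 Hz exceeds it.
Alias = |37,300 − 1×37,800| = |37,300 − 37,800| = 500 Hz = 0.5 kHz.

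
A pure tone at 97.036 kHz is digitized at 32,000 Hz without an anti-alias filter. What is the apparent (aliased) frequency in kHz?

Nyquist = 32,000/2 = 16,000 Hz; 97,036 Hz exceeds it.
Alias = |97,036 − 3×32,000| = |97,036 − 96,000| = 1,036 Hz = 1.036 kHz.

1.036 kHz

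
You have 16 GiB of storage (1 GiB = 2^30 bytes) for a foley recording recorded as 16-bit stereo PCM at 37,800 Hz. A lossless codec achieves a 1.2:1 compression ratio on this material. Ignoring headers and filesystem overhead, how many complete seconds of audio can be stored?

136,348 seconds

Uncompressed byte rate = 37,800 × 2 × 2 = 151,200 bytes/s.
After 1.2:1 compression, effective rate ≈ 126000 bytes/s.
Capacity = 16 × 1,073,741,824 = 17,179,869,184 bytes.
17,179,869,184 / effective rate ≈ 136348.17 s → 136,348 seconds.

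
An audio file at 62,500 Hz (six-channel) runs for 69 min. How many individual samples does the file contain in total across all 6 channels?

1,552,500,000 samples

69 min = 4,140 s.
62,500 × 4,140 s × 6 ch = 1,552,500,000 samples.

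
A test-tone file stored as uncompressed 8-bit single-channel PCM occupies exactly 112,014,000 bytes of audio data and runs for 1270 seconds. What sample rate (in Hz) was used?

88,200 Hz

Bytes = sample_rate × seconds × bytes_per_sample × channels.
sample_rate = 112,014,000 / (1,270 × 1 × 1) = 112,014,000 / 1,270 = 88,200 Hz.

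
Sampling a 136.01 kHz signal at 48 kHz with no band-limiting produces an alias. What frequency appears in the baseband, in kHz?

7.99 kHz

Nyquist = 48,000/2 = 24,000 Hz; 136,010 Hz exceeds it.
Alias = |136,010 − 3×48,000| = |136,010 − 144,000| = 7,990 Hz = 7.99 kHz.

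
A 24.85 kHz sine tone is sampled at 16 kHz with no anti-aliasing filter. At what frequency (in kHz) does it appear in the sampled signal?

7.15 kHz

Nyquist = 16,000/2 = 8,000 Hz; 24,850 Hz exceeds it.
Alias = |24,850 − 2×16,000| = |24,850 − 32,000| = 7,150 Hz = 7.15 kHz.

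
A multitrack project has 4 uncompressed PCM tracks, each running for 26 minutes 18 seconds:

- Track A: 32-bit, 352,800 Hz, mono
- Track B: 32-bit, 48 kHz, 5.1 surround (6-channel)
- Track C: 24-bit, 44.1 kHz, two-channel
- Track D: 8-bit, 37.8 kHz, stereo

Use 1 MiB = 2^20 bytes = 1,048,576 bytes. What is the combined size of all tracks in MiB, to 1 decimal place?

4369.3 MiB

26 minutes 18 seconds = 1,578 s.
Track A: 352,800 × 1,578 × 4 × 1 = 2,226,873,600 bytes.
Track B: 48,000 × 1,578 × 4 × 6 = 1,817,856,000 bytes.
Track C: 44,100 × 1,578 × 3 × 2 = 417,538,800 bytes.
Track D: 37,800 × 1,578 × 1 × 2 = 119,296,800 bytes.
Total = 4,581,565,200 bytes = 4369.3 MiB.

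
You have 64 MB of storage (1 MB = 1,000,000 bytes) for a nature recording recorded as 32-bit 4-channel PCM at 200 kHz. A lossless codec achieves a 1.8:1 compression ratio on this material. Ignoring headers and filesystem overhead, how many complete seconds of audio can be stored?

Uncompressed byte rate = 200,000 × 4 × 4 = 3,200,000 bytes/s.
After 1.8:1 compression, effective rate ≈ 1777777.78 bytes/s.
Capacity = 64 × 1,000,000 = 64,000,000 bytes.
64,000,000 / effective rate ≈ 36 s → 36 seconds.

36 seconds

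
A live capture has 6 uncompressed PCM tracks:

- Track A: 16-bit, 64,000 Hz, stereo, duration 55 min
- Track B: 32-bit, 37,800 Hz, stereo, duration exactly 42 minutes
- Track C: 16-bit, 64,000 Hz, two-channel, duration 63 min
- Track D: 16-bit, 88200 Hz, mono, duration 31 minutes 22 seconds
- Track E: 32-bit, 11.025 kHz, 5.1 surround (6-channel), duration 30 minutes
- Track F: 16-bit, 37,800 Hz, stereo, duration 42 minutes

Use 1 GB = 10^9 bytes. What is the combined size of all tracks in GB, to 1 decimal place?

Track A: 55 min = 3,300 s; 64,000 × 3,300 × 2 × 2 = 844,800,000 bytes.
Track B: exactly 42 minutes = 2,520 s; 37,800 × 2,520 × 4 × 2 = 762,048,000 bytes.
Track C: 63 min = 3,780 s; 64,000 × 3,780 × 2 × 2 = 967,680,000 bytes.
Track D: 31 minutes 22 seconds = 1,882 s; 88,200 × 1,882 × 2 × 1 = 331,984,800 bytes.
Track E: 30 minutes = 1,800 s; 11,025 × 1,800 × 4 × 6 = 476,280,000 bytes.
Track F: 42 minutes = 2,520 s; 37,800 × 2,520 × 2 × 2 = 381,024,000 bytes.
Total = 3,763,816,800 bytes = 3.8 GB.

3.8 GB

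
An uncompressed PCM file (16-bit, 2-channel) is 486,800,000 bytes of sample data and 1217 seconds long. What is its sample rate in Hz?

Bytes = sample_rate × seconds × bytes_per_sample × channels.
sample_rate = 486,800,000 / (1,217 × 2 × 2) = 486,800,000 / 4,868 = 100,000 Hz.

100,000 Hz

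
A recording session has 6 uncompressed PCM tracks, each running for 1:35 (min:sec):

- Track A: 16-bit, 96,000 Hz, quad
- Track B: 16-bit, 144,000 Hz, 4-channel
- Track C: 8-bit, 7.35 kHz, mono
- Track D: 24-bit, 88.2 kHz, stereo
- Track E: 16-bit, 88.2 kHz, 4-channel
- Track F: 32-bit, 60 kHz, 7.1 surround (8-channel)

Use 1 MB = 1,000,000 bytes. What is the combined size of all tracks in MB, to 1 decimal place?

482.8 MB

1:35 (min:sec) = 95 s.
Track A: 96,000 × 95 × 2 × 4 = 72,960,000 bytes.
Track B: 144,000 × 95 × 2 × 4 = 109,440,000 bytes.
Track C: 7,350 × 95 × 1 × 1 = 698,250 bytes.
Track D: 88,200 × 95 × 3 × 2 = 50,274,000 bytes.
Track E: 88,200 × 95 × 2 × 4 = 67,032,000 bytes.
Track F: 60,000 × 95 × 4 × 8 = 182,400,000 bytes.
Total = 482,804,250 bytes = 482.8 MB.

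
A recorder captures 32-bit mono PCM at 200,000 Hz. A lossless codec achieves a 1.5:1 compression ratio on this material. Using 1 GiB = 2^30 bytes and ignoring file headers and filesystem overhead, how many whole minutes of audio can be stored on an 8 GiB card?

Uncompressed byte rate = 200,000 × 4 × 1 = 800,000 bytes/s.
After 1.5:1 compression, effective rate ≈ 533333.33 bytes/s.
Capacity = 8 × 1,073,741,824 = 8,589,934,592 bytes.
8,589,934,592 / effective rate ≈ 16106.13 s → 268 minutes.

268 minutes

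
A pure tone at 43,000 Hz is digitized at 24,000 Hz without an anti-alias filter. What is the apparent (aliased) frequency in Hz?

5,000 Hz

Nyquist = 24,000/2 = 12,000 Hz; 43,000 Hz exceeds it.
Alias = |43,000 − 2×24,000| = |43,000 − 48,000| = 5,000 Hz.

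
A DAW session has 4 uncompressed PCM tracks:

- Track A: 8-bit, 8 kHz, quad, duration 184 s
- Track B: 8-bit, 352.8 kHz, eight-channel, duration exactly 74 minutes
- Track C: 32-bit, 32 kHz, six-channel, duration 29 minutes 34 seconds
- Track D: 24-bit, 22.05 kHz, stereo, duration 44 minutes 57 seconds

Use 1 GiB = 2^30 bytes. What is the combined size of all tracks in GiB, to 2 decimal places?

13.28 GiB

Track A: 8,000 × 184 × 1 × 4 = 5,888,000 bytes.
Track B: exactly 74 minutes = 4,440 s; 352,800 × 4,440 × 1 × 8 = 12,531,456,000 bytes.
Track C: 29 minutes 34 seconds = 1,774 s; 32,000 × 1,774 × 4 × 6 = 1,362,432,000 bytes.
Track D: 44 minutes 57 seconds = 2,697 s; 22,050 × 2,697 × 3 × 2 = 356,813,100 bytes.
Total = 14,256,589,100 bytes = 13.28 GiB.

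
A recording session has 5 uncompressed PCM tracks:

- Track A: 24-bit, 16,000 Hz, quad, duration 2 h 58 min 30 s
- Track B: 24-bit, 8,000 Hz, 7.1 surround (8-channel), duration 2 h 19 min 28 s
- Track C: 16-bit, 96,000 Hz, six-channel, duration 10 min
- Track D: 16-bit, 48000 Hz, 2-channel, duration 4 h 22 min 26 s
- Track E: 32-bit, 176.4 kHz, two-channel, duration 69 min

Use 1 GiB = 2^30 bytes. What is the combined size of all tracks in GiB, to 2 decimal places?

12.31 GiB

Track A: 2 h 58 min 30 s = 10,710 s; 16,000 × 10,710 × 3 × 4 = 2,056,320,000 bytes.
Track B: 2 h 19 min 28 s = 8,368 s; 8,000 × 8,368 × 3 × 8 = 1,606,656,000 bytes.
Track C: 10 min = 600 s; 96,000 × 600 × 2 × 6 = 691,200,000 bytes.
Track D: 4 h 22 min 26 s = 15,746 s; 48,000 × 15,746 × 2 × 2 = 3,023,232,000 bytes.
Track E: 69 min = 4,140 s; 176,400 × 4,140 × 4 × 2 = 5,842,368,000 bytes.
Total = 13,219,776,000 bytes = 12.31 GiB.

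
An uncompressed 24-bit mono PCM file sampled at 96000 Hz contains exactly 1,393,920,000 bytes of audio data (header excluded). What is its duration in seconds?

4,840 seconds

Byte rate = 96,000 × 3 × 1 = 288,000 bytes/s.
Duration = 1,393,920,000 / 288,000 = 4,840 s.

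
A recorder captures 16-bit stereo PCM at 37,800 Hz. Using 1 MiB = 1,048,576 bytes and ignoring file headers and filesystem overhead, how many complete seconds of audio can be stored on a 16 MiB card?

110 seconds

Uncompressed byte rate = 37,800 × 2 × 2 = 151,200 bytes/s.
Capacity = 16 × 1,048,576 = 16,777,216 bytes.
16,777,216 / 151,200 ≈ 110.96 s → 110 seconds.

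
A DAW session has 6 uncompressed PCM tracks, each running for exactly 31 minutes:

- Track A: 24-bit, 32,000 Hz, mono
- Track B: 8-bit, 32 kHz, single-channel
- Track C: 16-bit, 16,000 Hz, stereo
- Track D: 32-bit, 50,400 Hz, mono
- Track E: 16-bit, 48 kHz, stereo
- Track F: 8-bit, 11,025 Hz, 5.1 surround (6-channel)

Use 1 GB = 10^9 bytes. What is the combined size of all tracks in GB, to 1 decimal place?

exactly 31 minutes = 1,860 s.
Track A: 32,000 × 1,860 × 3 × 1 = 178,560,000 bytes.
Track B: 32,000 × 1,860 × 1 × 1 = 59,520,000 bytes.
Track C: 16,000 × 1,860 × 2 × 2 = 119,040,000 bytes.
Track D: 50,400 × 1,860 × 4 × 1 = 374,976,000 bytes.
Track E: 48,000 × 1,860 × 2 × 2 = 357,120,000 bytes.
Track F: 11,025 × 1,860 × 1 × 6 = 123,039,000 bytes.
Total = 1,212,255,000 bytes = 1.2 GB.

1.2 GB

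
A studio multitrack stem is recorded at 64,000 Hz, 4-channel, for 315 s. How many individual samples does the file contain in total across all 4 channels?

80,640,000 samples

64,000 × 315 s × 4 ch = 80,640,000 samples.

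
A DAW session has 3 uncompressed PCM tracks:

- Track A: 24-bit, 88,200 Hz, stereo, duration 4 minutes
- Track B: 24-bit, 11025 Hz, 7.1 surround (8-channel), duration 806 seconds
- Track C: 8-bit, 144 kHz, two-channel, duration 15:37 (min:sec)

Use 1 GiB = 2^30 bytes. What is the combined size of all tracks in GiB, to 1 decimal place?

0.6 GiB

Track A: 4 minutes = 240 s; 88,200 × 240 × 3 × 2 = 127,008,000 bytes.
Track B: 11,025 × 806 × 3 × 8 = 213,267,600 bytes.
Track C: 15:37 (min:sec) = 937 s; 144,000 × 937 × 1 × 2 = 269,856,000 bytes.
Total = 610,131,600 bytes = 0.6 GiB.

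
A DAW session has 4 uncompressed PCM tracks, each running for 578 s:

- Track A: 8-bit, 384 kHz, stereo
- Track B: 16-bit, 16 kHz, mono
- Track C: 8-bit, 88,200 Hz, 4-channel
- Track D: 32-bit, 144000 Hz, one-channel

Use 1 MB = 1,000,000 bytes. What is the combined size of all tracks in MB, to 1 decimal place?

999.2 MB

Track A: 384,000 × 578 × 1 × 2 = 443,904,000 bytes.
Track B: 16,000 × 578 × 2 × 1 = 18,496,000 bytes.
Track C: 88,200 × 578 × 1 × 4 = 203,918,400 bytes.
Track D: 144,000 × 578 × 4 × 1 = 332,928,000 bytes.
Total = 999,246,400 bytes = 999.2 MB.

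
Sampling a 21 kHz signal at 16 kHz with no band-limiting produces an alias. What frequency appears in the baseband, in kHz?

Nyquist = 16,000/2 = 8,000 Hz; 21,000 Hz exceeds it.
Alias = |21,000 − 1×16,000| = |21,000 − 16,000| = 5,000 Hz = 5 kHz.

5 kHz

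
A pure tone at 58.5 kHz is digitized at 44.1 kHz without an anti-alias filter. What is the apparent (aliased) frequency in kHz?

Nyquist = 44,100/2 = 22,050 Hz; 58,500 Hz exceeds it.
Alias = |58,500 − 1×44,100| = |58,500 − 44,100| = 14,400 Hz = 14.4 kHz.

14.4 kHz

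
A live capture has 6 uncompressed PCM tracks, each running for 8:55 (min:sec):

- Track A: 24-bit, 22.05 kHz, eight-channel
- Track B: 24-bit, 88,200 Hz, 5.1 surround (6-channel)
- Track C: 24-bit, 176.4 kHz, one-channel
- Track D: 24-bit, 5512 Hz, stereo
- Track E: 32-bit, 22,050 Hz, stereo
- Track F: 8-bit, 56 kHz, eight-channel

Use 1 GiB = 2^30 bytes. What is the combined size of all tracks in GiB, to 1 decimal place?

1.6 GiB

8:55 (min:sec) = 535 s.
Track A: 22,050 × 535 × 3 × 8 = 283,122,000 bytes.
Track B: 88,200 × 535 × 3 × 6 = 849,366,000 bytes.
Track C: 176,400 × 535 × 3 × 1 = 283,122,000 bytes.
Track D: 5,512 × 535 × 3 × 2 = 17,693,520 bytes.
Track E: 22,050 × 535 × 4 × 2 = 94,374,000 bytes.
Track F: 56,000 × 535 × 1 × 8 = 239,680,000 bytes.
Total = 1,767,357,520 bytes = 1.6 GiB.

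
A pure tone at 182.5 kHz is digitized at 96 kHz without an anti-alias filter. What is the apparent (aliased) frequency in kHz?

Nyquist = 96,000/2 = 48,000 Hz; 182,500 Hz exceeds it.
Alias = |182,500 − 2×96,000| = |182,500 − 192,000| = 9,500 Hz = 9.5 kHz.

9.5 kHz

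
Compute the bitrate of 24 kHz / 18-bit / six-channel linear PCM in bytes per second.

324,000 bytes/s

Bit rate = 24,000 × 18 × 6 = 2,592,000 bits/s.
2,592,000 / 8 = 324,000 bytes/s.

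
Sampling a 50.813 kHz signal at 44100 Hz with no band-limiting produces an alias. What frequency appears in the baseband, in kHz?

Nyquist = 44,100/2 = 22,050 Hz; 50,813 Hz exceeds it.
Alias = |50,813 − 1×44,100| = |50,813 − 44,100| = 6,713 Hz = 6.713 kHz.

6.713 kHz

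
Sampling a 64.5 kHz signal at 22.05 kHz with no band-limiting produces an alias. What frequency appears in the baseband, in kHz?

Nyquist = 22,050/2 = 11,025 Hz; 64,500 Hz exceeds it.
Alias = |64,500 − 3×22,050| = |64,500 − 66,150| = 1,650 Hz = 1.65 kHz.

1.65 kHz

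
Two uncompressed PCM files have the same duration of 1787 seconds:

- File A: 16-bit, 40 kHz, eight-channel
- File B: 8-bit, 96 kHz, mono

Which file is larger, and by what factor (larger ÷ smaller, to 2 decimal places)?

File A: 40,000 × 2 × 8 = 640,000 bytes/s.
File B: 96,000 × 1 × 1 = 96,000 bytes/s.
File A is larger; ratio = 1,143,680,000 / 171,552,000 = 6.67.

File A, by a factor of 6.67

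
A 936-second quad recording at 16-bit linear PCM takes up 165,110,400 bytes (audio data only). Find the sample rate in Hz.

Bytes = sample_rate × seconds × bytes_per_sample × channels.
sample_rate = 165,110,400 / (936 × 2 × 4) = 165,110,400 / 7,488 = 22,050 Hz.

22,050 Hz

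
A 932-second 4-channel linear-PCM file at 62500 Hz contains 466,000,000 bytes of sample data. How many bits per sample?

Bytes per sample = 466,000,000 / (62,500 × 932 × 4) = 466,000,000 / 233,000,000 = 2.
Bit depth = 2 × 8 = 16 bits.

16 bits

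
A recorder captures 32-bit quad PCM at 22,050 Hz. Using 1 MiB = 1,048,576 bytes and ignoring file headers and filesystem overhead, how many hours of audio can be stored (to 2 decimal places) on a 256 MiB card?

0.21 hours

Uncompressed byte rate = 22,050 × 4 × 4 = 352,800 bytes/s.
Capacity = 256 × 1,048,576 = 268,435,456 bytes.
268,435,456 / 352,800 ≈ 760.87 s → 0.21 hours.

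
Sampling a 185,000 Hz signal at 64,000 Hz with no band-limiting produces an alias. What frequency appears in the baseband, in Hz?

Nyquist = 64,000/2 = 32,000 Hz; 185,000 Hz exceeds it.
Alias = |185,000 − 3×64,000| = |185,000 − 192,000| = 7,000 Hz.

7,000 Hz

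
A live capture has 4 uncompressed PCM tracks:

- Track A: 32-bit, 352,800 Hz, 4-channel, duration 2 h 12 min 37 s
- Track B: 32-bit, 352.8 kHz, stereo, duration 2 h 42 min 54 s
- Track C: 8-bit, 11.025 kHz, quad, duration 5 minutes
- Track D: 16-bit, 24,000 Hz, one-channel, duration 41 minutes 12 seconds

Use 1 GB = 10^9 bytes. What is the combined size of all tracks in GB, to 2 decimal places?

Track A: 2 h 12 min 37 s = 7,957 s; 352,800 × 7,957 × 4 × 4 = 44,915,673,600 bytes.
Track B: 2 h 42 min 54 s = 9,774 s; 352,800 × 9,774 × 4 × 2 = 27,586,137,600 bytes.
Track C: 5 minutes = 300 s; 11,025 × 300 × 1 × 4 = 13,230,000 bytes.
Track D: 41 minutes 12 seconds = 2,472 s; 24,000 × 2,472 × 2 × 1 = 118,656,000 bytes.
Total = 72,633,697,200 bytes = 72.63 GB.

72.63 GB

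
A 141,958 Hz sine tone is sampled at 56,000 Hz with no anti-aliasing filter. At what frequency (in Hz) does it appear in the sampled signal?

26,042 Hz

Nyquist = 56,000/2 = 28,000 Hz; 141,958 Hz exceeds it.
Alias = |141,958 − 3×56,000| = |141,958 − 168,000| = 26,042 Hz.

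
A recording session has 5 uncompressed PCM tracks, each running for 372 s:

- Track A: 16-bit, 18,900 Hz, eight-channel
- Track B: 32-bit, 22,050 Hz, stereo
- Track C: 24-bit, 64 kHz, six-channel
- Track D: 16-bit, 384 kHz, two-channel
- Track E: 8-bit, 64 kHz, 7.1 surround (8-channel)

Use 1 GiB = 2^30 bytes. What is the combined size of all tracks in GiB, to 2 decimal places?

1.27 GiB

Track A: 18,900 × 372 × 2 × 8 = 112,492,800 bytes.
Track B: 22,050 × 372 × 4 × 2 = 65,620,800 bytes.
Track C: 64,000 × 372 × 3 × 6 = 428,544,000 bytes.
Track D: 384,000 × 372 × 2 × 2 = 571,392,000 bytes.
Track E: 64,000 × 372 × 1 × 8 = 190,464,000 bytes.
Total = 1,368,513,600 bytes = 1.27 GiB.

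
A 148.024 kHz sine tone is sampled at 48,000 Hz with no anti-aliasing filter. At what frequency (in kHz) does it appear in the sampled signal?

Nyquist = 48,000/2 = 24,000 Hz; 148,024 Hz exceeds it.
Alias = |148,024 − 3×48,000| = |148,024 − 144,000| = 4,024 Hz = 4.024 kHz.

4.024 kHz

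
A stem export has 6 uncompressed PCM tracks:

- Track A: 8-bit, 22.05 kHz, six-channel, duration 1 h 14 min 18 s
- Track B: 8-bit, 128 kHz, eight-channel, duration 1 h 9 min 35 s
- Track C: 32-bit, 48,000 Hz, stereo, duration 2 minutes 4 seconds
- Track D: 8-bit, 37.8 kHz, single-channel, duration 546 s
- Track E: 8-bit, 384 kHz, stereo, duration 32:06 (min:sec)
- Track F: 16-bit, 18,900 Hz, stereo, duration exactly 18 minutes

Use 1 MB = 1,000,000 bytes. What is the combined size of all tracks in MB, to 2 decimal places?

Track A: 1 h 14 min 18 s = 4,458 s; 22,050 × 4,458 × 1 × 6 = 589,793,400 bytes.
Track B: 1 h 9 min 35 s = 4,175 s; 128,000 × 4,175 × 1 × 8 = 4,275,200,000 bytes.
Track C: 2 minutes 4 seconds = 124 s; 48,000 × 124 × 4 × 2 = 47,616,000 bytes.
Track D: 37,800 × 546 × 1 × 1 = 20,638,800 bytes.
Track E: 32:06 (min:sec) = 1,926 s; 384,000 × 1,926 × 1 × 2 = 1,479,168,000 bytes.
Track F: exactly 18 minutes = 1,080 s; 18,900 × 1,080 × 2 × 2 = 81,648,000 bytes.
Total = 6,494,064,200 bytes = 6494.06 MB.

6494.06 MB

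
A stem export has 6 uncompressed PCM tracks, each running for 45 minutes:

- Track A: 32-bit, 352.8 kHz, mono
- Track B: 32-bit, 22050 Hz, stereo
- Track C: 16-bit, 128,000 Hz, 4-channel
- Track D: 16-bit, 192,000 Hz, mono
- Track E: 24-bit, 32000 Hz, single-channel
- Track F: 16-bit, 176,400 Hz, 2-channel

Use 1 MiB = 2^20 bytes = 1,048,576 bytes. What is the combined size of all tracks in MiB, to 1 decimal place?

45 minutes = 2,700 s.
Track A: 352,800 × 2,700 × 4 × 1 = 3,810,240,000 bytes.
Track B: 22,050 × 2,700 × 4 × 2 = 476,280,000 bytes.
Track C: 128,000 × 2,700 × 2 × 4 = 2,764,800,000 bytes.
Track D: 192,000 × 2,700 × 2 × 1 = 1,036,800,000 bytes.
Track E: 32,000 × 2,700 × 3 × 1 = 259,200,000 bytes.
Track F: 176,400 × 2,700 × 2 × 2 = 1,905,120,000 bytes.
Total = 10,252,440,000 bytes = 9777.5 MiB.

9777.5 MiB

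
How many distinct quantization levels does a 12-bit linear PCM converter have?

2^12 = 4,096.

4,096 levels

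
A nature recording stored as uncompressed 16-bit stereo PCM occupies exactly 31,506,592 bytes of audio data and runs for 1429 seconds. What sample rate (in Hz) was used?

5,512 Hz

Bytes = sample_rate × seconds × bytes_per_sample × channels.
sample_rate = 31,506,592 / (1,429 × 2 × 2) = 31,506,592 / 5,716 = 5,512 Hz.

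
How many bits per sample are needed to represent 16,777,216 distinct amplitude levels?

log2(16,777,216) = 24.

24 bits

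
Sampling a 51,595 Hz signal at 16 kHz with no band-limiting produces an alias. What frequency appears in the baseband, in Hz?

Nyquist = 16,000/2 = 8,000 Hz; 51,595 Hz exceeds it.
Alias = |51,595 − 3×16,000| = |51,595 − 48,000| = 3,595 Hz.

3,595 Hz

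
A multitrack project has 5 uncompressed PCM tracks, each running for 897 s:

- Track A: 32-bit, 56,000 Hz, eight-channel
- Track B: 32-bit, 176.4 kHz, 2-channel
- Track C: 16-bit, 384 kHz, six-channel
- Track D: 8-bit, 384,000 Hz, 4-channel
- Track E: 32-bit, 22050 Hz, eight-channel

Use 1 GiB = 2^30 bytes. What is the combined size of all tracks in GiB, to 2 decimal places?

Track A: 56,000 × 897 × 4 × 8 = 1,607,424,000 bytes.
Track B: 176,400 × 897 × 4 × 2 = 1,265,846,400 bytes.
Track C: 384,000 × 897 × 2 × 6 = 4,133,376,000 bytes.
Track D: 384,000 × 897 × 1 × 4 = 1,377,792,000 bytes.
Track E: 22,050 × 897 × 4 × 8 = 632,923,200 bytes.
Total = 9,017,361,600 bytes = 8.40 GiB.

8.40 GiB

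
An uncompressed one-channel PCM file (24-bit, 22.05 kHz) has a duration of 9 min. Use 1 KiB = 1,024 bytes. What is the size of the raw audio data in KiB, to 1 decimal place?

34883.8 KiB

Duration = 9 min = 540 s.
Bytes = 22,050 samples/s × 540 s × 3 bytes/sample × 1 ch = 35,721,000 bytes.
35,721,000 / 1,024 = 34883.8 KiB.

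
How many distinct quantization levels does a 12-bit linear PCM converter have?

2^12 = 4,096.

4,096 levels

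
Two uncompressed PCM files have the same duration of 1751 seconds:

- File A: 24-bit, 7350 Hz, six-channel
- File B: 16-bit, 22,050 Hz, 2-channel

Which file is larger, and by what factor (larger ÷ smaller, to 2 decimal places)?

File A, by a factor of 1.50

File A: 7,350 × 3 × 6 = 132,300 bytes/s.
File B: 22,050 × 2 × 2 = 88,200 bytes/s.
File A is larger; ratio = 231,657,300 / 154,438,200 = 1.50.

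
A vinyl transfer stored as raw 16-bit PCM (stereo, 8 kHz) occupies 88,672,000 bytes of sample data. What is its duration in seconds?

Byte rate = 8,000 × 2 × 2 = 32,000 bytes/s.
Duration = 88,672,000 / 32,000 = 2,771 s.

2,771 seconds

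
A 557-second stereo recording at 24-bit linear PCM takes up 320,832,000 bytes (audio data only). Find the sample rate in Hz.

96,000 Hz

Bytes = sample_rate × seconds × bytes_per_sample × channels.
sample_rate = 320,832,000 / (557 × 3 × 2) = 320,832,000 / 3,342 = 96,000 Hz.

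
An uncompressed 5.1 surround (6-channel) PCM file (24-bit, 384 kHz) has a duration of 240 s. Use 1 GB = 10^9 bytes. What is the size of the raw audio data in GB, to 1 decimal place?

1.7 GB

Bytes = 384,000 samples/s × 240 s × 3 bytes/sample × 6 ch = 1,658,880,000 bytes.
1,658,880,000 / 1,000,000,000 = 1.7 GB.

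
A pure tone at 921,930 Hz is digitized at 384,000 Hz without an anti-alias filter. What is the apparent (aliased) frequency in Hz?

Nyquist = 384,000/2 = 192,000 Hz; 921,930 Hz exceeds it.
Alias = |921,930 − 2×384,000| = |921,930 − 768,000| = 153,930 Hz.

153,930 Hz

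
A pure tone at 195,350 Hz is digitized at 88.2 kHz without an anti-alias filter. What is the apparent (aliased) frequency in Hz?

Nyquist = 88,200/2 = 44,100 Hz; 195,350 Hz exceeds it.
Alias = |195,350 − 2×88,200| = |195,350 − 176,400| = 18,950 Hz.

18,950 Hz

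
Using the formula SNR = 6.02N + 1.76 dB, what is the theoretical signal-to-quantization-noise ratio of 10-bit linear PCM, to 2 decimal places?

61.96 dB

6.02 × 10 + 1.76 = 61.96 dB.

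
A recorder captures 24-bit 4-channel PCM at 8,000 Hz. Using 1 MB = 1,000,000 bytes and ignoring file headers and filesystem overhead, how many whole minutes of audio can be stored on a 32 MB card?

5 minutes

Uncompressed byte rate = 8,000 × 3 × 4 = 96,000 bytes/s.
Capacity = 32 × 1,000,000 = 32,000,000 bytes.
32,000,000 / 96,000 ≈ 333.33 s → 5 minutes.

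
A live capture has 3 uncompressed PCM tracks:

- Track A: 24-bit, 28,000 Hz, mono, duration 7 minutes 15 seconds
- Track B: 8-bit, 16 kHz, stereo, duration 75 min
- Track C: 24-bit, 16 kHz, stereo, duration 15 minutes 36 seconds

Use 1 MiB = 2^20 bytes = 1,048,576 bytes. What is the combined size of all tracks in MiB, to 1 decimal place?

257.9 MiB

Track A: 7 minutes 15 seconds = 435 s; 28,000 × 435 × 3 × 1 = 36,540,000 bytes.
Track B: 75 min = 4,500 s; 16,000 × 4,500 × 1 × 2 = 144,000,000 bytes.
Track C: 15 minutes 36 seconds = 936 s; 16,000 × 936 × 3 × 2 = 89,856,000 bytes.
Total = 270,396,000 bytes = 257.9 MiB.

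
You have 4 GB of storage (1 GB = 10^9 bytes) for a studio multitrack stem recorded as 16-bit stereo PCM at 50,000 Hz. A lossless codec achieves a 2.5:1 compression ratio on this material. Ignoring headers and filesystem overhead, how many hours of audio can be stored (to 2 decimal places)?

13.89 hours

Uncompressed byte rate = 50,000 × 2 × 2 = 200,000 bytes/s.
After 2.5:1 compression, effective rate ≈ 80000 bytes/s.
Capacity = 4 × 1,000,000,000 = 4,000,000,000 bytes.
4,000,000,000 / effective rate ≈ 50000 s → 13.89 hours.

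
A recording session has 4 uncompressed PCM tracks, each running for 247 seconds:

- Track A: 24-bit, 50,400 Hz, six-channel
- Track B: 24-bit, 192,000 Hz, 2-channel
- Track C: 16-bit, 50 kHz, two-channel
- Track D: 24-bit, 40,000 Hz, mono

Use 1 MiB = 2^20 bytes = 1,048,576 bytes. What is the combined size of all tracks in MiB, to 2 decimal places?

Track A: 50,400 × 247 × 3 × 6 = 224,078,400 bytes.
Track B: 192,000 × 247 × 3 × 2 = 284,544,000 bytes.
Track C: 50,000 × 247 × 2 × 2 = 49,400,000 bytes.
Track D: 40,000 × 247 × 3 × 1 = 29,640,000 bytes.
Total = 587,662,400 bytes = 560.44 MiB.

560.44 MiB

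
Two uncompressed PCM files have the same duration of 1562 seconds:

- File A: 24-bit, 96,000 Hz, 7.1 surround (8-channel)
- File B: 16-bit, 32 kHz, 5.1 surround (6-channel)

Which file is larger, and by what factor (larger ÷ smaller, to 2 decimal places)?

File A: 96,000 × 3 × 8 = 2,304,000 bytes/s.
File B: 32,000 × 2 × 6 = 384,000 bytes/s.
File A is larger; ratio = 3,598,848,000 / 599,808,000 = 6.00.

File A, by a factor of 6.00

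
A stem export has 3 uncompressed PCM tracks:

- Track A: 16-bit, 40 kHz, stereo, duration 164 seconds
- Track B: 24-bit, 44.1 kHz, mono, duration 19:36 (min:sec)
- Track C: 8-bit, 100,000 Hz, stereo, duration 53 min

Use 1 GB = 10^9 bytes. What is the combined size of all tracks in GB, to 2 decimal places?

0.82 GB

Track A: 40,000 × 164 × 2 × 2 = 26,240,000 bytes.
Track B: 19:36 (min:sec) = 1,176 s; 44,100 × 1,176 × 3 × 1 = 155,584,800 bytes.
Track C: 53 min = 3,180 s; 100,000 × 3,180 × 1 × 2 = 636,000,000 bytes.
Total = 817,824,800 bytes = 0.82 GB.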